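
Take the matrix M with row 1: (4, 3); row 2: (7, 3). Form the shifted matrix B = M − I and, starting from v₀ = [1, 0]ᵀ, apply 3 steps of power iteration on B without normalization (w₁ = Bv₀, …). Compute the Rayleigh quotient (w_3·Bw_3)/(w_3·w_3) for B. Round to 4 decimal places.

μ ≈ 7.0163

B = M − I has rows (3, 3); (7, 2)
w1 = Bv₀ = (3·1 + 3·0; 7·1 + 2·0) = (3, 7)
w2 = Bw1 = (3·3 + 3·7; 7·3 + 2·7) = (30, 35)
w3 = Bw2 = (195, 280)
Bw3 = (1425, 1925)
w3·Bw3 = 816875; w3·w3 = 116425; μ ≈ 816875/116425 = 7.0163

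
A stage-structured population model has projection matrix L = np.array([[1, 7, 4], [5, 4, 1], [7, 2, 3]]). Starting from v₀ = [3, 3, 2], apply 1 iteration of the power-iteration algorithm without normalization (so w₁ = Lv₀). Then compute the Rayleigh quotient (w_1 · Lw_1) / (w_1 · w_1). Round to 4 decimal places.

w1 = Lv₀ = (32, 29, 33)
Lw1 = (367, 309, 381)
w1·Lw1 = 32·367 + 29·309 + 33·381 = 33278; w1·w1 = 32·32 + 29·29 + 33·33 = 2954
λ ≈ 33278/2954 = 11.2654

11.2654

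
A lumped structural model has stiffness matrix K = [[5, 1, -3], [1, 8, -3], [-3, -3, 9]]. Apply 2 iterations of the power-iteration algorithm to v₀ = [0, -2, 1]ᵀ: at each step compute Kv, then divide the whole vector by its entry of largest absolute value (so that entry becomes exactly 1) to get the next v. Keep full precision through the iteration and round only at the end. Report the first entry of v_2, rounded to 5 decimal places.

-0.42995

Kv0 = (-5.000000, -19.000000, 15.000000); divide by -19.000000 → v1 = (0.263158, 1.000000, -0.789474)
Kv1 = (4.684211, 10.631579, -10.894737); divide by -10.894737 → v2 = (-0.429952, -0.975845, 1.000000)
Requested entry of v2: -89/207 = -0.42995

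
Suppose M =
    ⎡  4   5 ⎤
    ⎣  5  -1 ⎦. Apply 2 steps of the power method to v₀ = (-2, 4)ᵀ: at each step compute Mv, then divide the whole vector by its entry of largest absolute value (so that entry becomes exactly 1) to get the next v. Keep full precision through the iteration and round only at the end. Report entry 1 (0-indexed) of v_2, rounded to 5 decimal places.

1.00000

Mv0 = (12.000000, -14.000000); divide by -14.000000 → v1 = (-0.857143, 1.000000)
Mv1 = (1.571429, -5.285714); divide by -5.285714 → v2 = (-0.297297, 1.000000)
Requested entry of v2: 74/74 = 1.00000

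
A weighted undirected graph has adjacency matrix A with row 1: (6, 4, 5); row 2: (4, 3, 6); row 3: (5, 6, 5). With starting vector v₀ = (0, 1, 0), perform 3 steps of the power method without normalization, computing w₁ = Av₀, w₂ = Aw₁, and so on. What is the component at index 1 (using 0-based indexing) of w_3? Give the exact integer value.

w1 = Av₀ = (4, 3, 6)
w2 = Aw1 = (66, 61, 68)
w3 = Aw2 = (980, 855, 1036)
The requested component of w3 is 855.

855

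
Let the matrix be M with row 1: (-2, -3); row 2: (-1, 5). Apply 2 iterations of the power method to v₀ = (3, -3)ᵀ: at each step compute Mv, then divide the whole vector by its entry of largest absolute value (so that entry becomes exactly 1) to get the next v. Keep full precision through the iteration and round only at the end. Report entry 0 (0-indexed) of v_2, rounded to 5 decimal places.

Mv0 = (3.000000, -18.000000); divide by -18.000000 → v1 = (-0.166667, 1.000000)
Mv1 = (-2.666667, 5.166667); divide by 5.166667 → v2 = (-0.516129, 1.000000)
Requested entry of v2: 48/-93 = -0.51613

-0.51613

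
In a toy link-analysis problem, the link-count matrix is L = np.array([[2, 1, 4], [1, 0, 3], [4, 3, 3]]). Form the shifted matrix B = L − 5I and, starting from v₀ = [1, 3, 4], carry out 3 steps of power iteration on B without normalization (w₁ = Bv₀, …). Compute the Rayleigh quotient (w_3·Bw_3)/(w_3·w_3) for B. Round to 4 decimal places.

B = L − 5I has rows (-3, 1, 4); (1, -5, 3); (4, 3, -2)
w1 = Bv₀ = ((-3)·1 + 1·3 + 4·4; 1·1 + (-5)·3 + 3·4; 4·1 + 3·3 + (-2)·4) = (16, -2, 5)
w2 = Bw1 = ((-3)·16 + 1·(-2) + 4·5; 1·16 + (-5)·(-2) + 3·5; 4·16 + 3·(-2) + (-2)·5) = (-30, 41, 48)
w3 = Bw2 = (323, -91, -93)
Bw3 = (-1432, 499, 1205)
w3·Bw3 = -620010; w3·w3 = 121259; μ ≈ -620010/121259 = -5.1131

-5.1131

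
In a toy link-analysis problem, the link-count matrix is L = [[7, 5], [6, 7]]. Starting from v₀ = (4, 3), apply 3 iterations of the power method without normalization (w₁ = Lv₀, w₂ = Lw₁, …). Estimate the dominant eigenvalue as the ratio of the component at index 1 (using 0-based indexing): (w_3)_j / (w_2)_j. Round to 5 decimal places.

w1 = Lv₀ = (43, 45)
w2 = Lw1 = (526, 573)
w3 = Lw2 = (6547, 7167)
Ratio at component: 7167 / 573 = 12.50785

12.50785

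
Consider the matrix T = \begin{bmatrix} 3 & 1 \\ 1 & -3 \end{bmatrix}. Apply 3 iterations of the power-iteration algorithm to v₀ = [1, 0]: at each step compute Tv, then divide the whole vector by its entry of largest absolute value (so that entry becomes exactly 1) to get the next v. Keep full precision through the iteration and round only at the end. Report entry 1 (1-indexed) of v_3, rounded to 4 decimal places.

1.0000

Tv0 = (3.00000, 1.00000); divide by 3.00000 → v1 = (1.00000, 0.33333)
Tv1 = (3.33333, 0.00000); divide by 3.33333 → v2 = (1.00000, 0.00000)
Tv2 = (3.00000, 1.00000); divide by 3.00000 → v3 = (1.00000, 0.33333)
Requested entry of v3: 30/30 = 1.0000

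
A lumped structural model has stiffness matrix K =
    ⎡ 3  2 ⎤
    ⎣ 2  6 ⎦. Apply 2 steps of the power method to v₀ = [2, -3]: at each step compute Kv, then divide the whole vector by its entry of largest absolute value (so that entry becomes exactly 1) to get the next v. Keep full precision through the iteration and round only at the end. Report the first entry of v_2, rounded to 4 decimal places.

0.3333

Kv0 = (0.00000, -14.00000); divide by -14.00000 → v1 = (0.00000, 1.00000)
Kv1 = (2.00000, 6.00000); divide by 6.00000 → v2 = (0.33333, 1.00000)
Requested entry of v2: -28/-84 = 0.3333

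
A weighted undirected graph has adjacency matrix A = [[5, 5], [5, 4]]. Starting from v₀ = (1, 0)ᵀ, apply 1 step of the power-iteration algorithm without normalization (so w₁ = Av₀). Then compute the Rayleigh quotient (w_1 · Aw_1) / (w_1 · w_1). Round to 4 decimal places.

w1 = Av₀ = (5·1 + 5·0; 5·1 + 4·0) = (5, 5)
Aw1 = (50, 45)
w1·Aw1 = 5·50 + 5·45 = 475; w1·w1 = 5·5 + 5·5 = 50
λ ≈ 475/50 = 9.5000

9.5000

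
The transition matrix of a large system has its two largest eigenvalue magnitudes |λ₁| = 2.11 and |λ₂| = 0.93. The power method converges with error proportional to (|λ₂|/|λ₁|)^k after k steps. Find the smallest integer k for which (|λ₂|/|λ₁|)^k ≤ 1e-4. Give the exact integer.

12

|λ₂/λ₁| = 0.93/2.11 = 0.44076
Need k ≥ ln(1e-4) / ln(0.44076) = -9.2103 / -0.8193 ≈ 11.242
Smallest integer k satisfying the bound: 12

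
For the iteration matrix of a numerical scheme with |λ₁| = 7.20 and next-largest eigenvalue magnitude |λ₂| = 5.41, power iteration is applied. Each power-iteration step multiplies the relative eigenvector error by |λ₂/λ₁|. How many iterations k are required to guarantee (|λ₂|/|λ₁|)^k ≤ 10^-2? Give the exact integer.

|λ₂/λ₁| = 5.41/7.20 = 0.75139
Need k ≥ ln(10^-2) / ln(0.75139) = -4.6052 / -0.2858 ≈ 16.111
Smallest integer k satisfying the bound: 17

17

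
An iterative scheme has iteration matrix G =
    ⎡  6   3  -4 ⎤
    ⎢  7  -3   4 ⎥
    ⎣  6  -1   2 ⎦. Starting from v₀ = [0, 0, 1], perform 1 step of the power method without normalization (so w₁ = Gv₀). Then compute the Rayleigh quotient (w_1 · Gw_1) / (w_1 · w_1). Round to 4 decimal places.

w1 = Gv₀ = (6·0 + 3·0 + (-4)·1; 7·0 + (-3)·0 + 4·1; 6·0 + (-1)·0 + 2·1) = (-4, 4, 2)
Gw1 = (-20, -32, -24)
w1·Gw1 = (-4)·(-20) + 4·(-32) + 2·(-24) = -96; w1·w1 = (-4)·(-4) + 4·4 + 2·2 = 36
λ ≈ -96/36 = -2.6667

λ ≈ -2.6667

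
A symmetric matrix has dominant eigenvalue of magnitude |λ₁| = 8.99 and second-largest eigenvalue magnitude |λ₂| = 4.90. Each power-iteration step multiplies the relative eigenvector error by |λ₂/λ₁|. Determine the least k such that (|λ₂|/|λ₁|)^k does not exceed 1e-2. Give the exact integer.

8

|λ₂/λ₁| = 4.90/8.99 = 0.54505
Need k ≥ ln(1e-2) / ln(0.54505) = -4.6052 / -0.6069 ≈ 7.588
Smallest integer k satisfying the bound: 8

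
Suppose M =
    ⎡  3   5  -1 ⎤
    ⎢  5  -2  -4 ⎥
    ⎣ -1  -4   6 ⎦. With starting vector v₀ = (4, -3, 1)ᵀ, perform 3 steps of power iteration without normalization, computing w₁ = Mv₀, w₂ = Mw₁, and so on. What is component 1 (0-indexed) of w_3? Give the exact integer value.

660

w1 = Mv₀ = (3·4 + 5·(-3) + (-1)·1; 5·4 + (-2)·(-3) + (-4)·1; (-1)·4 + (-4)·(-3) + 6·1) = (-4, 22, 14)
w2 = Mw1 = (3·(-4) + 5·22 + (-1)·14; 5·(-4) + (-2)·22 + (-4)·14; (-1)·(-4) + (-4)·22 + 6·14) = (84, -120, 0)
w3 = Mw2 = (-348, 660, 396)
The requested component of w3 is 660.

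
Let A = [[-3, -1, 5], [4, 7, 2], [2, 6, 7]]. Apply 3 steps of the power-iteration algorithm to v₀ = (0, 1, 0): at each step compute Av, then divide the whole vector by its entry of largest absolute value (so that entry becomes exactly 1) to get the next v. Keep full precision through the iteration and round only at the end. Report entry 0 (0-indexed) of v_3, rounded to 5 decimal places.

Av0 = (-1.000000, 7.000000, 6.000000); divide by 7.000000 → v1 = (-0.142857, 1.000000, 0.857143)
Av1 = (3.714286, 8.142857, 11.714286); divide by 11.714286 → v2 = (0.317073, 0.695122, 1.000000)
Av2 = (3.353659, 8.134146, 11.804878); divide by 11.804878 → v3 = (0.284091, 0.689050, 1.000000)
Requested entry of v3: 275/968 = 0.28409

0.28409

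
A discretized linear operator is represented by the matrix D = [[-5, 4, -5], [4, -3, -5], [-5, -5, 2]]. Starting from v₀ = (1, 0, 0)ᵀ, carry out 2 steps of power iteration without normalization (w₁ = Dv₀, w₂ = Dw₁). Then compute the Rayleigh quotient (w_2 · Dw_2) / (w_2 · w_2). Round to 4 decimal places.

-5.1068

w1 = Dv₀ = (-5, 4, -5)
w2 = Dw1 = (66, -7, -5)
Dw2 = (-333, 310, -305)
w2·Dw2 = 66·(-333) + (-7)·310 + (-5)·(-305) = -22623; w2·w2 = 66·66 + (-7)·(-7) + (-5)·(-5) = 4430
λ ≈ -22623/4430 = -5.1068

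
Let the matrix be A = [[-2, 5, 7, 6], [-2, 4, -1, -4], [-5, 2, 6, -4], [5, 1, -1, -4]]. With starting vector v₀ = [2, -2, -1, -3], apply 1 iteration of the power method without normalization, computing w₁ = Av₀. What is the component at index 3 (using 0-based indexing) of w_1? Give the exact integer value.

w1 = Av₀ = ((-2)·2 + 5·(-2) + 7·(-1) + 6·(-3); (-2)·2 + 4·(-2) + (-1)·(-1) + (-4)·(-3); (-5)·2 + 2·(-2) + 6·(-1) + (-4)·(-3); 5·2 + 1·(-2) + (-1)·(-1) + (-4)·(-3)) = (-39, 1, -8, 21)
The requested component of w1 is 21.

21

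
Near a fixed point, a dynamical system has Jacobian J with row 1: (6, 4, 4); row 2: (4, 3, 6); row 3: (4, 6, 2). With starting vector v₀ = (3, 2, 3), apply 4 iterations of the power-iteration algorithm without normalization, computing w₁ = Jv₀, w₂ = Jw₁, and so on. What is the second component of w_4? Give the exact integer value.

w1 = Jv₀ = (6·3 + 4·2 + 4·3; 4·3 + 3·2 + 6·3; 4·3 + 6·2 + 2·3) = (38, 36, 30)
w2 = Jw1 = (6·38 + 4·36 + 4·30; 4·38 + 3·36 + 6·30; 4·38 + 6·36 + 2·30) = (492, 440, 428)
w3 = Jw2 = (6424, 5856, 5464)
w4 = Jw3 = (83824, 76048, 71760)
The requested component of w4 is 76048.

76048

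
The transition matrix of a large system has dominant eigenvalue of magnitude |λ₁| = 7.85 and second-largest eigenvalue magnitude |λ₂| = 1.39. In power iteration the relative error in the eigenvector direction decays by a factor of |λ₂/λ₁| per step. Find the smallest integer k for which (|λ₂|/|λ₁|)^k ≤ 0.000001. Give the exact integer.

|λ₂/λ₁| = 1.39/7.85 = 0.17707
Need k ≥ ln(0.000001) / ln(0.17707) = -13.8155 / -1.7312 ≈ 7.980
Smallest integer k satisfying the bound: 8

8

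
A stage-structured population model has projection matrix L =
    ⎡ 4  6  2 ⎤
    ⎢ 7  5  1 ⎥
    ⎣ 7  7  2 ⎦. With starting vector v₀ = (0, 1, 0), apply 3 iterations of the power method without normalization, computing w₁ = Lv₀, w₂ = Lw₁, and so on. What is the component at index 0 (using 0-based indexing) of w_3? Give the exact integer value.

898

w1 = Lv₀ = (4·0 + 6·1 + 2·0; 7·0 + 5·1 + 1·0; 7·0 + 7·1 + 2·0) = (6, 5, 7)
w2 = Lw1 = (4·6 + 6·5 + 2·7; 7·6 + 5·5 + 1·7; 7·6 + 7·5 + 2·7) = (68, 74, 91)
w3 = Lw2 = (898, 937, 1176)
The requested component of w3 is 898.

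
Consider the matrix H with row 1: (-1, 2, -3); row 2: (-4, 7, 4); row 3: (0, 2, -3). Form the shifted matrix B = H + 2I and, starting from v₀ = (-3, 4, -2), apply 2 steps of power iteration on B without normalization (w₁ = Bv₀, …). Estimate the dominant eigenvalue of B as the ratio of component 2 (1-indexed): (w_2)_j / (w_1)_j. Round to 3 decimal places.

B = H + 2I has rows (1, 2, -3); (-4, 9, 4); (0, 2, -1)
w1 = Bv₀ = (1·(-3) + 2·4 + (-3)·(-2); (-4)·(-3) + 9·4 + 4·(-2); 0·(-3) + 2·4 + (-1)·(-2)) = (11, 40, 10)
w2 = Bw1 = (1·11 + 2·40 + (-3)·10; (-4)·11 + 9·40 + 4·10; 0·11 + 2·40 + (-1)·10) = (61, 356, 70)
Ratio: 356/40 = 8.900

μ ≈ 8.900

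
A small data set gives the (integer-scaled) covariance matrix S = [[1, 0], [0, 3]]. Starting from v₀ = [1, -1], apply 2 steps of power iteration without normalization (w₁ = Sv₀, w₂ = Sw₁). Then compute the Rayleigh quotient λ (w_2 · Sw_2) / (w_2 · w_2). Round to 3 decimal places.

w1 = Sv₀ = (1, -3)
w2 = Sw1 = (1, -9)
Sw2 = (1, -27)
w2·Sw2 = 1·1 + (-9)·(-27) = 244; w2·w2 = 1·1 + (-9)·(-9) = 82
λ ≈ 244/82 = 2.976

2.976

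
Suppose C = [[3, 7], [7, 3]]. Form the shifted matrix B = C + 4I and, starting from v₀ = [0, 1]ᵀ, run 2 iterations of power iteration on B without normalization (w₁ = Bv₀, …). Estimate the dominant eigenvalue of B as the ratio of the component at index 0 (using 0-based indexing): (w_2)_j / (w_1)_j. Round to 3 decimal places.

B = C + 4I has rows (7, 7); (7, 7)
w1 = Bv₀ = (7, 7)
w2 = Bw1 = (98, 98)
Ratio: 98/7 = 14.000

14.000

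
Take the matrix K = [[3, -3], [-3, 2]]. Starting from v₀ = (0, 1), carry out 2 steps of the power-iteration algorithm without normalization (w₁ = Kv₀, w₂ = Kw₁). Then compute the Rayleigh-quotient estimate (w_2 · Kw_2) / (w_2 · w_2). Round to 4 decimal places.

w1 = Kv₀ = (3·0 + (-3)·1; (-3)·0 + 2·1) = (-3, 2)
w2 = Kw1 = (3·(-3) + (-3)·2; (-3)·(-3) + 2·2) = (-15, 13)
Kw2 = (-84, 71)
w2·Kw2 = (-15)·(-84) + 13·71 = 2183; w2·w2 = (-15)·(-15) + 13·13 = 394
λ ≈ 2183/394 = 5.5406

5.5406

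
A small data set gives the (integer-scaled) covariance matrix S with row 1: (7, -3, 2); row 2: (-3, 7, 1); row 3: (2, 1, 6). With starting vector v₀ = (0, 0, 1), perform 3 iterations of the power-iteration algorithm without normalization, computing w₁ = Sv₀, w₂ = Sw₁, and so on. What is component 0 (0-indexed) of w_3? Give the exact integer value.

222

w1 = Sv₀ = (7·0 + (-3)·0 + 2·1; (-3)·0 + 7·0 + 1·1; 2·0 + 1·0 + 6·1) = (2, 1, 6)
w2 = Sw1 = (7·2 + (-3)·1 + 2·6; (-3)·2 + 7·1 + 1·6; 2·2 + 1·1 + 6·6) = (23, 7, 41)
w3 = Sw2 = (222, 21, 299)
The requested component of w3 is 222.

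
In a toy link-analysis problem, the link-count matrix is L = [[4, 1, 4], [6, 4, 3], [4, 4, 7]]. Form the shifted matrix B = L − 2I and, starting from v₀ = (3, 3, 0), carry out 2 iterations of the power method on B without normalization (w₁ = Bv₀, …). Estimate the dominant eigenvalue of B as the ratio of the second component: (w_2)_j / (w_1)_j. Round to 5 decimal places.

B = L − 2I has rows (2, 1, 4); (6, 2, 3); (4, 4, 5)
w1 = Bv₀ = (2·3 + 1·3 + 4·0; 6·3 + 2·3 + 3·0; 4·3 + 4·3 + 5·0) = (9, 24, 24)
w2 = Bw1 = (2·9 + 1·24 + 4·24; 6·9 + 2·24 + 3·24; 4·9 + 4·24 + 5·24) = (138, 174, 252)
Ratio: 174/24 = 7.25000

7.25000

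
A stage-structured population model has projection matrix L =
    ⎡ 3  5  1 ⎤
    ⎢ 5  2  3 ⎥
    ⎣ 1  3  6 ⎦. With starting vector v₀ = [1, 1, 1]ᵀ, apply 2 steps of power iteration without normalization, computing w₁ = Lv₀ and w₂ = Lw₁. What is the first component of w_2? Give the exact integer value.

w1 = Lv₀ = (9, 10, 10)
w2 = Lw1 = (87, 95, 99)
The requested component of w2 is 87.

87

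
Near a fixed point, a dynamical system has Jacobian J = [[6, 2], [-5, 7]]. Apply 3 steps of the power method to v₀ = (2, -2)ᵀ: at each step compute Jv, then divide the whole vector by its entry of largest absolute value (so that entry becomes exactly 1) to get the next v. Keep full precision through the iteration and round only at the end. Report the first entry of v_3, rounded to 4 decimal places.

Jv0 = (8.00000, -24.00000); divide by -24.00000 → v1 = (-0.33333, 1.00000)
Jv1 = (0.00000, 8.66667); divide by 8.66667 → v2 = (0.00000, 1.00000)
Jv2 = (2.00000, 7.00000); divide by 7.00000 → v3 = (0.28571, 1.00000)
Requested entry of v3: -416/-1456 = 0.2857

0.2857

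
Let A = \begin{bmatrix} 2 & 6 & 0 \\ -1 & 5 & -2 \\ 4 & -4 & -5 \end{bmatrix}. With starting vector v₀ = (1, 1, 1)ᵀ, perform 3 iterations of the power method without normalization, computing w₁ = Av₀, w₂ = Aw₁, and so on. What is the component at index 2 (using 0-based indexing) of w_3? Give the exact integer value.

w1 = Av₀ = (8, 2, -5)
w2 = Aw1 = (28, 12, 49)
w3 = Aw2 = (128, -66, -181)
The requested component of w3 is -181.

-181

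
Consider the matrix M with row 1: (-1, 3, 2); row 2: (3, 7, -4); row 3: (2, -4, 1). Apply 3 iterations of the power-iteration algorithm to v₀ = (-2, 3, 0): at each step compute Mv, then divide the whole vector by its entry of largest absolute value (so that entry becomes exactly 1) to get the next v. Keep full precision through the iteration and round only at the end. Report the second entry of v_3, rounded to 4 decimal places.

Mv0 = (11.00000, 15.00000, -16.00000); divide by -16.00000 → v1 = (-0.68750, -0.93750, 1.00000)
Mv1 = (-0.12500, -12.62500, 3.37500); divide by -12.62500 → v2 = (0.00990, 1.00000, -0.26733)
Mv2 = (2.45545, 8.09901, -4.24752); divide by 8.09901 → v3 = (0.30318, 1.00000, -0.52445)
Requested entry of v3: 1636/1636 = 1.0000

1.0000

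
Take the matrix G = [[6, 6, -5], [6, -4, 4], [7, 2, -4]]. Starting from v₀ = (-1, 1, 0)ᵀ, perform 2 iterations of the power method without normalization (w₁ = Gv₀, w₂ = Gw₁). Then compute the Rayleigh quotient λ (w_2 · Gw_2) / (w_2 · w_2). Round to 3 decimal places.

λ ≈ -1.631

w1 = Gv₀ = (6·(-1) + 6·1 + (-5)·0; 6·(-1) + (-4)·1 + 4·0; 7·(-1) + 2·1 + (-4)·0) = (0, -10, -5)
w2 = Gw1 = (6·0 + 6·(-10) + (-5)·(-5); 6·0 + (-4)·(-10) + 4·(-5); 7·0 + 2·(-10) + (-4)·(-5)) = (-35, 20, 0)
Gw2 = (-90, -290, -205)
w2·Gw2 = (-35)·(-90) + 20·(-290) + 0·(-205) = -2650; w2·w2 = (-35)·(-35) + 20·20 + 0·0 = 1625
λ ≈ -2650/1625 = -1.631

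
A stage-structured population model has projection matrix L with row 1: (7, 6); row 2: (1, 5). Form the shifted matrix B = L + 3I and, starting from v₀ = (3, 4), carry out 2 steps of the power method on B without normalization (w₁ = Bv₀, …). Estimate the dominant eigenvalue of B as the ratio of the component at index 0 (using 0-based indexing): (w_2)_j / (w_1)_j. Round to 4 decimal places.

B = L + 3I has rows (10, 6); (1, 8)
w1 = Bv₀ = (54, 35)
w2 = Bw1 = (750, 334)
Ratio: 750/54 = 13.8889

μ ≈ 13.8889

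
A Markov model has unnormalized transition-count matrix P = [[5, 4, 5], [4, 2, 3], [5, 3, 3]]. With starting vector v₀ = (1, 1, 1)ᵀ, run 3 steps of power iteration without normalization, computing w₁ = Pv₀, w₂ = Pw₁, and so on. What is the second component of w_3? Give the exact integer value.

1248

w1 = Pv₀ = (14, 9, 11)
w2 = Pw1 = (161, 107, 130)
w3 = Pw2 = (1883, 1248, 1516)
The requested component of w3 is 1248.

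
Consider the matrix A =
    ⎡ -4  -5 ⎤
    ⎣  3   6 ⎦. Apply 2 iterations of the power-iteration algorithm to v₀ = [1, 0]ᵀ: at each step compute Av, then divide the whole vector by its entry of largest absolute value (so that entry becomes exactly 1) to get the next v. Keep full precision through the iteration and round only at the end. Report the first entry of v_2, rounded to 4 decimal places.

Av0 = (-4.00000, 3.00000); divide by -4.00000 → v1 = (1.00000, -0.75000)
Av1 = (-0.25000, -1.50000); divide by -1.50000 → v2 = (0.16667, 1.00000)
Requested entry of v2: 1/6 = 0.1667

0.1667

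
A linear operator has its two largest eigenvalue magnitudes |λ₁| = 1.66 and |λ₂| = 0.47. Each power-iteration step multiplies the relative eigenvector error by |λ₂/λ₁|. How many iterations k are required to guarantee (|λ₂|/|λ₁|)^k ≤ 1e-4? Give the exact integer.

|λ₂/λ₁| = 0.47/1.66 = 0.28313
Need k ≥ ln(1e-4) / ln(0.28313) = -9.2103 / -1.2618 ≈ 7.299
Smallest integer k satisfying the bound: 8

8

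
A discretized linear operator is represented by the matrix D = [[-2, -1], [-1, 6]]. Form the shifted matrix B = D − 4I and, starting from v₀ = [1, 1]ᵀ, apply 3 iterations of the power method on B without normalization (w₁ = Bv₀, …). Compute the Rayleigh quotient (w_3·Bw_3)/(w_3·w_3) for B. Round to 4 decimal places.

B = D − 4I has rows (-6, -1); (-1, 2)
w1 = Bv₀ = ((-6)·1 + (-1)·1; (-1)·1 + 2·1) = (-7, 1)
w2 = Bw1 = ((-6)·(-7) + (-1)·1; (-1)·(-7) + 2·1) = (41, 9)
w3 = Bw2 = (-255, -23)
Bw3 = (1553, 209)
w3·Bw3 = -400822; w3·w3 = 65554; μ ≈ -400822/65554 = -6.1144

μ ≈ -6.1144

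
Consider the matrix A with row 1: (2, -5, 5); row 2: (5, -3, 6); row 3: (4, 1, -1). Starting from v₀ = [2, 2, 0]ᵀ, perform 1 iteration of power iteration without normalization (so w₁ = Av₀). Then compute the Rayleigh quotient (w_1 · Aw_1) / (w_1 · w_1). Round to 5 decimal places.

w1 = Av₀ = (2·2 + (-5)·2 + 5·0; 5·2 + (-3)·2 + 6·0; 4·2 + 1·2 + (-1)·0) = (-6, 4, 10)
Aw1 = (18, 18, -30)
w1·Aw1 = (-6)·18 + 4·18 + 10·(-30) = -336; w1·w1 = (-6)·(-6) + 4·4 + 10·10 = 152
λ ≈ -336/152 = -2.21053

-2.21053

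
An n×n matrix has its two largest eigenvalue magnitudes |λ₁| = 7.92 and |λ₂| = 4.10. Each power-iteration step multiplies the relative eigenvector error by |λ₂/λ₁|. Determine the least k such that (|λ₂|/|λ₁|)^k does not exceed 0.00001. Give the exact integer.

18

|λ₂/λ₁| = 4.10/7.92 = 0.51768
Need k ≥ ln(0.00001) / ln(0.51768) = -11.5129 / -0.6584 ≈ 17.486
Smallest integer k satisfying the bound: 18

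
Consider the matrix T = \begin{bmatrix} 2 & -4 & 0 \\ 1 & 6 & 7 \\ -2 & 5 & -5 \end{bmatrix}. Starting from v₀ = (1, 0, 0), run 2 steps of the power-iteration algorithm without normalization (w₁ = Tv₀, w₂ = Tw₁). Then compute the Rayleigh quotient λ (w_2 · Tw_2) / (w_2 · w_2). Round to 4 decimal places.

w1 = Tv₀ = (2·1 + (-4)·0 + 0·0; 1·1 + 6·0 + 7·0; (-2)·1 + 5·0 + (-5)·0) = (2, 1, -2)
w2 = Tw1 = (2·2 + (-4)·1 + 0·(-2); 1·2 + 6·1 + 7·(-2); (-2)·2 + 5·1 + (-5)·(-2)) = (0, -6, 11)
Tw2 = (24, 41, -85)
w2·Tw2 = 0·24 + (-6)·41 + 11·(-85) = -1181; w2·w2 = 0·0 + (-6)·(-6) + 11·11 = 157
λ ≈ -1181/157 = -7.5223

-7.5223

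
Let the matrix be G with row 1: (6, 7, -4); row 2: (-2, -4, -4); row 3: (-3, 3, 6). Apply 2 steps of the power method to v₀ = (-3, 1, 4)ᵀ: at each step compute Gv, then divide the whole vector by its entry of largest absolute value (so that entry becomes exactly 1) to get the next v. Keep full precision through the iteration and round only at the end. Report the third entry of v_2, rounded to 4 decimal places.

Gv0 = (-27.00000, -14.00000, 36.00000); divide by 36.00000 → v1 = (-0.75000, -0.38889, 1.00000)
Gv1 = (-11.22222, -0.94444, 7.08333); divide by -11.22222 → v2 = (1.00000, 0.08416, -0.63119)
Requested entry of v2: 255/-404 = -0.6312

-0.6312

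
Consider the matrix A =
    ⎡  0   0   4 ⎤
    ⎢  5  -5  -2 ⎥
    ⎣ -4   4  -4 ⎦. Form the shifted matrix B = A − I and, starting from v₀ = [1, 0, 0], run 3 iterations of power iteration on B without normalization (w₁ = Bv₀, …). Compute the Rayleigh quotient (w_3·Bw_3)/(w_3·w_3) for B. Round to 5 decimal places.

B = A − I has rows (-1, 0, 4); (5, -6, -2); (-4, 4, -5)
w1 = Bv₀ = (-1, 5, -4)
w2 = Bw1 = (-15, -27, 44)
w3 = Bw2 = (191, -1, -268)
Bw3 = (-1263, 1497, 572)
w3·Bw3 = -396026; w3·w3 = 108306; μ ≈ -396026/108306 = -3.65655

-3.65655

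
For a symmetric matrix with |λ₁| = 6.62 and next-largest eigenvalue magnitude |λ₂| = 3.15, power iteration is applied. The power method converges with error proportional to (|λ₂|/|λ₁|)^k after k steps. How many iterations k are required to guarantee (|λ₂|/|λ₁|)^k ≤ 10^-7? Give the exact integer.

|λ₂/λ₁| = 3.15/6.62 = 0.47583
Need k ≥ ln(10^-7) / ln(0.47583) = -16.1181 / -0.7427 ≈ 21.702
Smallest integer k satisfying the bound: 22

22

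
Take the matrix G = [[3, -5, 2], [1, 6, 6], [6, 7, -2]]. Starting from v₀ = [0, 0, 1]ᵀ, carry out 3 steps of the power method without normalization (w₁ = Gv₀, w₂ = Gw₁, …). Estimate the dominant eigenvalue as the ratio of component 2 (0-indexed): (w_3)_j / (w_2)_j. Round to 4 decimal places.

-1.7586

w1 = Gv₀ = (2, 6, -2)
w2 = Gw1 = (-28, 26, 58)
w3 = Gw2 = (-98, 476, -102)
Ratio at component: -102 / 58 = -1.7586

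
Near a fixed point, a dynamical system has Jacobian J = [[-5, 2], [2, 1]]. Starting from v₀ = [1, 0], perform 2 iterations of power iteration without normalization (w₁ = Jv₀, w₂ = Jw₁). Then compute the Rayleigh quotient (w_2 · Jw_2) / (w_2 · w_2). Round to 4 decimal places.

-5.6011

w1 = Jv₀ = ((-5)·1 + 2·0; 2·1 + 1·0) = (-5, 2)
w2 = Jw1 = ((-5)·(-5) + 2·2; 2·(-5) + 1·2) = (29, -8)
Jw2 = (-161, 50)
w2·Jw2 = 29·(-161) + (-8)·50 = -5069; w2·w2 = 29·29 + (-8)·(-8) = 905
λ ≈ -5069/905 = -5.6011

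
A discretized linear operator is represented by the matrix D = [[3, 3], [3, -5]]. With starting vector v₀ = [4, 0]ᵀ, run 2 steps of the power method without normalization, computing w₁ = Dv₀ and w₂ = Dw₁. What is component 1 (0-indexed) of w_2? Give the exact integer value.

-24

w1 = Dv₀ = (3·4 + 3·0; 3·4 + (-5)·0) = (12, 12)
w2 = Dw1 = (3·12 + 3·12; 3·12 + (-5)·12) = (72, -24)
The requested component of w2 is -24.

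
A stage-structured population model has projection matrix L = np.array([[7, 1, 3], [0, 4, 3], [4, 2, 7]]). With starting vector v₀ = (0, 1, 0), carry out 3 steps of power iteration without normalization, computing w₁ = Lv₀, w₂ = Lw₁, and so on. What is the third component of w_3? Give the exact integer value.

w1 = Lv₀ = (7·0 + 1·1 + 3·0; 0·0 + 4·1 + 3·0; 4·0 + 2·1 + 7·0) = (1, 4, 2)
w2 = Lw1 = (7·1 + 1·4 + 3·2; 0·1 + 4·4 + 3·2; 4·1 + 2·4 + 7·2) = (17, 22, 26)
w3 = Lw2 = (219, 166, 294)
The requested component of w3 is 294.

294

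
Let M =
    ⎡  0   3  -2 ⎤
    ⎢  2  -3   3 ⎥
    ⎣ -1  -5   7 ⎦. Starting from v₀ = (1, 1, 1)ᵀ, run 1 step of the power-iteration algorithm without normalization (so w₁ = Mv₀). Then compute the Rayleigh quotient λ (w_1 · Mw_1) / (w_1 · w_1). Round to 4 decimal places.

w1 = Mv₀ = (0·1 + 3·1 + (-2)·1; 2·1 + (-3)·1 + 3·1; (-1)·1 + (-5)·1 + 7·1) = (1, 2, 1)
Mw1 = (4, -1, -4)
w1·Mw1 = 1·4 + 2·(-1) + 1·(-4) = -2; w1·w1 = 1·1 + 2·2 + 1·1 = 6
λ ≈ -2/6 = -0.3333

-0.3333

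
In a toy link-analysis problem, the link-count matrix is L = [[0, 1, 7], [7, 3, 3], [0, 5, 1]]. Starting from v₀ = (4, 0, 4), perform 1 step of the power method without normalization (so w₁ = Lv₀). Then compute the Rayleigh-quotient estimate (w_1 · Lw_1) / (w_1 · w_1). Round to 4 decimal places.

6.6000

w1 = Lv₀ = (0·4 + 1·0 + 7·4; 7·4 + 3·0 + 3·4; 0·4 + 5·0 + 1·4) = (28, 40, 4)
Lw1 = (68, 328, 204)
w1·Lw1 = 28·68 + 40·328 + 4·204 = 15840; w1·w1 = 28·28 + 40·40 + 4·4 = 2400
λ ≈ 15840/2400 = 6.6000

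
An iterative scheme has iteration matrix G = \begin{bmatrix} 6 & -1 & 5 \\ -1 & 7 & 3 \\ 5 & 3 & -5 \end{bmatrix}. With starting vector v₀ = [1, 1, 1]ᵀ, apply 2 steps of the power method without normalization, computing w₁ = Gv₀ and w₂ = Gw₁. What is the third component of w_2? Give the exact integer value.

w1 = Gv₀ = (6·1 + (-1)·1 + 5·1; (-1)·1 + 7·1 + 3·1; 5·1 + 3·1 + (-5)·1) = (10, 9, 3)
w2 = Gw1 = (6·10 + (-1)·9 + 5·3; (-1)·10 + 7·9 + 3·3; 5·10 + 3·9 + (-5)·3) = (66, 62, 62)
The requested component of w2 is 62.

62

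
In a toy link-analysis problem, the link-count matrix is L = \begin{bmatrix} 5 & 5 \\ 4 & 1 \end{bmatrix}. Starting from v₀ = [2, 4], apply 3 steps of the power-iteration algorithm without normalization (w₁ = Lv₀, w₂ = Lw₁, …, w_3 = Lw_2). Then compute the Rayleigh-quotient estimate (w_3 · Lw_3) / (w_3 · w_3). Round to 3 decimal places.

λ ≈ 7.890

w1 = Lv₀ = (5·2 + 5·4; 4·2 + 1·4) = (30, 12)
w2 = Lw1 = (5·30 + 5·12; 4·30 + 1·12) = (210, 132)
w3 = Lw2 = (1710, 972)
Lw3 = (13410, 7812)
w3·Lw3 = 1710·13410 + 972·7812 = 30524364; w3·w3 = 1710·1710 + 972·972 = 3868884
λ ≈ 30524364/3868884 = 7.890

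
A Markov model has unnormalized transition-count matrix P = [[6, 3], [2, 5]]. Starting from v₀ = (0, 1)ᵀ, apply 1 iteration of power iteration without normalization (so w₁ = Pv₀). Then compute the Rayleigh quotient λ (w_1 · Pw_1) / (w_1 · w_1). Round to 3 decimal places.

w1 = Pv₀ = (3, 5)
Pw1 = (33, 31)
w1·Pw1 = 3·33 + 5·31 = 254; w1·w1 = 3·3 + 5·5 = 34
λ ≈ 254/34 = 7.471

λ ≈ 7.471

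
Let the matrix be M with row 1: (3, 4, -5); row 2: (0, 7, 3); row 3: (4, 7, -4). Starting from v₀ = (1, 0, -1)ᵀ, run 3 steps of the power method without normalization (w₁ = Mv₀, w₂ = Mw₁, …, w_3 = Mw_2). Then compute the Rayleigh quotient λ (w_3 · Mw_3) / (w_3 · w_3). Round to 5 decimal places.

w1 = Mv₀ = (8, -3, 8)
w2 = Mw1 = (-28, 3, -21)
w3 = Mw2 = (33, -42, -7)
Mw3 = (-34, -315, -134)
w3·Mw3 = 33·(-34) + (-42)·(-315) + (-7)·(-134) = 13046; w3·w3 = 33·33 + (-42)·(-42) + (-7)·(-7) = 2902
λ ≈ 13046/2902 = 4.49552

4.49552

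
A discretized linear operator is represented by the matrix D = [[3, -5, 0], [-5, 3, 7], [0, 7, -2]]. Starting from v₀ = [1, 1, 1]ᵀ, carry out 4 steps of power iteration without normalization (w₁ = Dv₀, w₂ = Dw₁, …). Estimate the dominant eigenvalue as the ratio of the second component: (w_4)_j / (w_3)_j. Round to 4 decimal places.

λ ≈ 11.9314

w1 = Dv₀ = (3·1 + (-5)·1 + 0·1; (-5)·1 + 3·1 + 7·1; 0·1 + 7·1 + (-2)·1) = (-2, 5, 5)
w2 = Dw1 = (3·(-2) + (-5)·5 + 0·5; (-5)·(-2) + 3·5 + 7·5; 0·(-2) + 7·5 + (-2)·5) = (-31, 60, 25)
w3 = Dw2 = (-393, 510, 370)
w4 = Dw3 = (-3729, 6085, 2830)
Ratio at component: 6085 / 510 = 11.9314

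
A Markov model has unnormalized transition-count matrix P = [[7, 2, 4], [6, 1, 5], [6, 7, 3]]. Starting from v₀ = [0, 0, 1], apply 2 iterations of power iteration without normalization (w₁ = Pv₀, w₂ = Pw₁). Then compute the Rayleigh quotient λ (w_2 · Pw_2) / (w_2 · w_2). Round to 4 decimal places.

w1 = Pv₀ = (4, 5, 3)
w2 = Pw1 = (50, 44, 68)
Pw2 = (710, 684, 812)
w2·Pw2 = 50·710 + 44·684 + 68·812 = 120812; w2·w2 = 50·50 + 44·44 + 68·68 = 9060
λ ≈ 120812/9060 = 13.3347

13.3347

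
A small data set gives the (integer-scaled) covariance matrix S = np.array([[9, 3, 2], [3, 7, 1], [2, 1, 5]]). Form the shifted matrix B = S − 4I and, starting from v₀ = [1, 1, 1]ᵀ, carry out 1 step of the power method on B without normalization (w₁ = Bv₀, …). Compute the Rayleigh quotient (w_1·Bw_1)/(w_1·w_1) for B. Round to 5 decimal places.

B = S − 4I has rows (5, 3, 2); (3, 3, 1); (2, 1, 1)
w1 = Bv₀ = (5·1 + 3·1 + 2·1; 3·1 + 3·1 + 1·1; 2·1 + 1·1 + 1·1) = (10, 7, 4)
Bw1 = (79, 55, 31)
w1·Bw1 = 1299; w1·w1 = 165; μ ≈ 1299/165 = 7.87273

μ ≈ 7.87273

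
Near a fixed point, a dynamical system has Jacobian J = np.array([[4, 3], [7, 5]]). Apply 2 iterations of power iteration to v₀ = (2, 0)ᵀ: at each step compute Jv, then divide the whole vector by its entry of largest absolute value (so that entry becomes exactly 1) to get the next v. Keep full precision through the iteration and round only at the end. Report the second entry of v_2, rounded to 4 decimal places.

Jv0 = (8.00000, 14.00000); divide by 14.00000 → v1 = (0.57143, 1.00000)
Jv1 = (5.28571, 9.00000); divide by 9.00000 → v2 = (0.58730, 1.00000)
Requested entry of v2: 126/126 = 1.0000

1.0000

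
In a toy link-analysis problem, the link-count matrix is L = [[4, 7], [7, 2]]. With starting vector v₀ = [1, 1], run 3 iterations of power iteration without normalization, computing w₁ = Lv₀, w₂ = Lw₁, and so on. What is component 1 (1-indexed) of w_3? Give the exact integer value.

w1 = Lv₀ = (4·1 + 7·1; 7·1 + 2·1) = (11, 9)
w2 = Lw1 = (4·11 + 7·9; 7·11 + 2·9) = (107, 95)
w3 = Lw2 = (1093, 939)
The requested component of w3 is 1093.

1093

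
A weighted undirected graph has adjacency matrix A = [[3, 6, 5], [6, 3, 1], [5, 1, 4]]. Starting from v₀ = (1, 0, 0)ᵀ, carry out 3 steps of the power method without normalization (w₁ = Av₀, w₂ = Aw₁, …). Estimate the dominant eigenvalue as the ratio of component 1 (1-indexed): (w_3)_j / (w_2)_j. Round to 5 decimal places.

w1 = Av₀ = (3·1 + 6·0 + 5·0; 6·1 + 3·0 + 1·0; 5·1 + 1·0 + 4·0) = (3, 6, 5)
w2 = Aw1 = (3·3 + 6·6 + 5·5; 6·3 + 3·6 + 1·5; 5·3 + 1·6 + 4·5) = (70, 41, 41)
w3 = Aw2 = (661, 584, 555)
Ratio at component: 661 / 70 = 9.44286

λ ≈ 9.44286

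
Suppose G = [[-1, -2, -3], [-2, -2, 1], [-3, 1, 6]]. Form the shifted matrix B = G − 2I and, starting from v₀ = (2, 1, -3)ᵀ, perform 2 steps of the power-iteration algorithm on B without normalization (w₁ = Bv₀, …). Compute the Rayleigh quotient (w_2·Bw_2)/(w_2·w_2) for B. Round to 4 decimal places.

B = G − 2I has rows (-3, -2, -3); (-2, -4, 1); (-3, 1, 4)
w1 = Bv₀ = (1, -11, -17)
w2 = Bw1 = (70, 25, -82)
Bw2 = (-14, -322, -513)
w2·Bw2 = 33036; w2·w2 = 12249; μ ≈ 33036/12249 = 2.6970

μ ≈ 2.6970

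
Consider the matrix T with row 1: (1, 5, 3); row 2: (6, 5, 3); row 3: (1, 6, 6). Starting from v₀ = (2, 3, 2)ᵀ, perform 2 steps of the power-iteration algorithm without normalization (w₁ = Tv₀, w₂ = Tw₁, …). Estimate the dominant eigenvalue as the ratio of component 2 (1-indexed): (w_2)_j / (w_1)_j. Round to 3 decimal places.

λ ≈ 12.091

w1 = Tv₀ = (23, 33, 32)
w2 = Tw1 = (284, 399, 413)
Ratio at component: 399 / 33 = 12.091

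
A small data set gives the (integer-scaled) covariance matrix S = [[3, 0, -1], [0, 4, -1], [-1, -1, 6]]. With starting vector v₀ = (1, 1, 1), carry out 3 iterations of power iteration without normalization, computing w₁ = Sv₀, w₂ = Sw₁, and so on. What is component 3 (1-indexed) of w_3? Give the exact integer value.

104

w1 = Sv₀ = (3·1 + 0·1 + (-1)·1; 0·1 + 4·1 + (-1)·1; (-1)·1 + (-1)·1 + 6·1) = (2, 3, 4)
w2 = Sw1 = (3·2 + 0·3 + (-1)·4; 0·2 + 4·3 + (-1)·4; (-1)·2 + (-1)·3 + 6·4) = (2, 8, 19)
w3 = Sw2 = (-13, 13, 104)
The requested component of w3 is 104.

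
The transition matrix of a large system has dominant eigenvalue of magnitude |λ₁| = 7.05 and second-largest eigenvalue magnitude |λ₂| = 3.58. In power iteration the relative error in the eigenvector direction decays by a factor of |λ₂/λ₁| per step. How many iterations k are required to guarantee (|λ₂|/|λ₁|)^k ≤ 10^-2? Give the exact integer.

|λ₂/λ₁| = 3.58/7.05 = 0.50780
Need k ≥ ln(10^-2) / ln(0.50780) = -4.6052 / -0.6777 ≈ 6.796
Smallest integer k satisfying the bound: 7

7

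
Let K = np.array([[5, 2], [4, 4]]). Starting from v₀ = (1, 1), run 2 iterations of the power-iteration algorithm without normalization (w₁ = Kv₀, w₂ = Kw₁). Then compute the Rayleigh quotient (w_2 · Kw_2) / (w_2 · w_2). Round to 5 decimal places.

7.38026

w1 = Kv₀ = (7, 8)
w2 = Kw1 = (51, 60)
Kw2 = (375, 444)
w2·Kw2 = 51·375 + 60·444 = 45765; w2·w2 = 51·51 + 60·60 = 6201
λ ≈ 45765/6201 = 7.38026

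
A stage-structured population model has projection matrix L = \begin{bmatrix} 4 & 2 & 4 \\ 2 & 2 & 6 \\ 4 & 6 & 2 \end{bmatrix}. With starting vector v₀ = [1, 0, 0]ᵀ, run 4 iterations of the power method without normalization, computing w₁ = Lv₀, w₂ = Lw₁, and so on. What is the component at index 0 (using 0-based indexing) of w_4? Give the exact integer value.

3888

w1 = Lv₀ = (4·1 + 2·0 + 4·0; 2·1 + 2·0 + 6·0; 4·1 + 6·0 + 2·0) = (4, 2, 4)
w2 = Lw1 = (4·4 + 2·2 + 4·4; 2·4 + 2·2 + 6·4; 4·4 + 6·2 + 2·4) = (36, 36, 36)
w3 = Lw2 = (360, 360, 432)
w4 = Lw3 = (3888, 4032, 4464)
The requested component of w4 is 3888.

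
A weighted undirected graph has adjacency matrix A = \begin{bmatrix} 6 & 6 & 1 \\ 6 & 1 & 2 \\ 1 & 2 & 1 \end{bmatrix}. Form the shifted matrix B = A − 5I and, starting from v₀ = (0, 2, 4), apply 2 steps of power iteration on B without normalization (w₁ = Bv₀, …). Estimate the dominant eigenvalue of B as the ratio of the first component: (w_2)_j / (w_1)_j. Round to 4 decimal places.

0.2500

B = A − 5I has rows (1, 6, 1); (6, -4, 2); (1, 2, -4)
w1 = Bv₀ = (1·0 + 6·2 + 1·4; 6·0 + (-4)·2 + 2·4; 1·0 + 2·2 + (-4)·4) = (16, 0, -12)
w2 = Bw1 = (1·16 + 6·0 + 1·(-12); 6·16 + (-4)·0 + 2·(-12); 1·16 + 2·0 + (-4)·(-12)) = (4, 72, 64)
Ratio: 4/16 = 0.2500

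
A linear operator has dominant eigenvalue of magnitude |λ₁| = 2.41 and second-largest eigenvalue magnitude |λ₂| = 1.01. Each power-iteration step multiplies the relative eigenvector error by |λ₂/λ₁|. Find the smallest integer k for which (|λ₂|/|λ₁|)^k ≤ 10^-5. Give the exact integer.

14

|λ₂/λ₁| = 1.01/2.41 = 0.41909
Need k ≥ ln(10^-5) / ln(0.41909) = -11.5129 / -0.8697 ≈ 13.238
Smallest integer k satisfying the bound: 14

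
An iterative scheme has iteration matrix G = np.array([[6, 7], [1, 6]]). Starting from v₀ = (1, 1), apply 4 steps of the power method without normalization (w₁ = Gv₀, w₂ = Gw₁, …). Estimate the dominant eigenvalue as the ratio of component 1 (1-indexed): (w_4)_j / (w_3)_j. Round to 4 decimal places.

λ ≈ 8.7890

w1 = Gv₀ = (13, 7)
w2 = Gw1 = (127, 55)
w3 = Gw2 = (1147, 457)
w4 = Gw3 = (10081, 3889)
Ratio at component: 10081 / 1147 = 8.7890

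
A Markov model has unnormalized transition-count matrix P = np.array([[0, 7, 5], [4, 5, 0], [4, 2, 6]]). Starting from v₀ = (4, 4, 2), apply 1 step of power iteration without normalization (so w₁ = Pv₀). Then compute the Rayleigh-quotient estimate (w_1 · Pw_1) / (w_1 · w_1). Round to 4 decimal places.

λ ≈ 10.9534

w1 = Pv₀ = (38, 36, 36)
Pw1 = (432, 332, 440)
w1·Pw1 = 38·432 + 36·332 + 36·440 = 44208; w1·w1 = 38·38 + 36·36 + 36·36 = 4036
λ ≈ 44208/4036 = 10.9534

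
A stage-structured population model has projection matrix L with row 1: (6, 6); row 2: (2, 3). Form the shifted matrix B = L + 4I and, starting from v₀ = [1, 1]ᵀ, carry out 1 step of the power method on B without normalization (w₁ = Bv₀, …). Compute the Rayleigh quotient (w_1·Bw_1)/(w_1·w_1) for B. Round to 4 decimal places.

12.6973

B = L + 4I has rows (10, 6); (2, 7)
w1 = Bv₀ = (16, 9)
Bw1 = (214, 95)
w1·Bw1 = 4279; w1·w1 = 337; μ ≈ 4279/337 = 12.6973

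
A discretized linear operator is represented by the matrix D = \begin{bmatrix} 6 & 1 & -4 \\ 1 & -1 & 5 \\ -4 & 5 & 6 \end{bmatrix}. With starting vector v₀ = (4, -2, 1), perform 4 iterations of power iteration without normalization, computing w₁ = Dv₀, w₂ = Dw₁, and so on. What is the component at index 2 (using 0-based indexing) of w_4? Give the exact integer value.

-21059

w1 = Dv₀ = (6·4 + 1·(-2) + (-4)·1; 1·4 + (-1)·(-2) + 5·1; (-4)·4 + 5·(-2) + 6·1) = (18, 11, -20)
w2 = Dw1 = (6·18 + 1·11 + (-4)·(-20); 1·18 + (-1)·11 + 5·(-20); (-4)·18 + 5·11 + 6·(-20)) = (199, -93, -137)
w3 = Dw2 = (1649, -393, -2083)
w4 = Dw3 = (17833, -8373, -21059)
The requested component of w4 is -21059.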